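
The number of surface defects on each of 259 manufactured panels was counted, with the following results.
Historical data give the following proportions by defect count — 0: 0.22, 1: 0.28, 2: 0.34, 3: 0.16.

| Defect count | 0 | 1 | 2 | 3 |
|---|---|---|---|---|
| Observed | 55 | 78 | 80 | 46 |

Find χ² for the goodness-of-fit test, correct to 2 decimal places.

1.72

Expected counts E_i = n·p_i: 259×0.22 = 56.98, 259×0.28 = 72.52, 259×0.34 = 88.06, 259×0.16 = 41.44.
cat         O        E   (O−E)²/E
0          55    56.98      0.069
1          78    72.52      0.414
2          80    88.06      0.738
3          46    41.44      0.502
Sum = 1.72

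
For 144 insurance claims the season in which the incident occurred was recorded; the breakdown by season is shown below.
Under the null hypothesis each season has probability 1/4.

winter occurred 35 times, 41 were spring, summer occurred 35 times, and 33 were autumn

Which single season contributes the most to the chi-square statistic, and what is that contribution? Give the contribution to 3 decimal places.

Under H₀ each category has probability 1/4, so each expected count is 144/4 = 36.
winter: (35 − 36)²/36 = 1/36 = 0.0278
spring: (41 − 36)²/36 = 25/36 = 0.6944
summer: (35 − 36)²/36 = 1/36 = 0.0278
autumn: (33 − 36)²/36 = 9/36 = 0.2500
The largest term is for spring: 0.694.

spring, 0.694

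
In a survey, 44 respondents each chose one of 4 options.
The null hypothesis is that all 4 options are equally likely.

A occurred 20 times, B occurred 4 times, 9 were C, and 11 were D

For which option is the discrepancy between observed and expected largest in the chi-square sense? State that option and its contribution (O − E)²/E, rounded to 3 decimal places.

A, 7.364

Expected count for each of the 4 categories: 44/4 = 11.
cat         O        E   (O−E)²/E
A          20       11     7.3636
B           4       11     4.4545
C           9       11     0.3636
D          11       11     0.0000
The largest term is for A: 7.364.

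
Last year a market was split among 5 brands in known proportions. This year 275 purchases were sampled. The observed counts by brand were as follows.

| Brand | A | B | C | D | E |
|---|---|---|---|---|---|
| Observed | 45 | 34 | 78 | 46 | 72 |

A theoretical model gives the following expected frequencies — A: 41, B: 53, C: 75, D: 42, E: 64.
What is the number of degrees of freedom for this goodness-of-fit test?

There are k = 5 categories and no parameters were estimated from the data, so df = 5 − 1 = 4.

4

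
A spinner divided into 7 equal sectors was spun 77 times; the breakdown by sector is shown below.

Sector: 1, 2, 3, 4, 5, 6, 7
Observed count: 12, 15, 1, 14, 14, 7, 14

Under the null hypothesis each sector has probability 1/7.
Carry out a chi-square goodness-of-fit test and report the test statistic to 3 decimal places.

Expected count for each of the 7 categories: 77/7 = 11.
1: (12 − 11)²/11 = 1/11 = 0.0909
2: (15 − 11)²/11 = 16/11 = 1.4545
3: (1 − 11)²/11 = 100/11 = 9.0909
4: (14 − 11)²/11 = 9/11 = 0.8182
5: (14 − 11)²/11 = 9/11 = 0.8182
6: (7 − 11)²/11 = 16/11 = 1.4545
7: (14 − 11)²/11 = 9/11 = 0.8182
Sum = 14.545

14.545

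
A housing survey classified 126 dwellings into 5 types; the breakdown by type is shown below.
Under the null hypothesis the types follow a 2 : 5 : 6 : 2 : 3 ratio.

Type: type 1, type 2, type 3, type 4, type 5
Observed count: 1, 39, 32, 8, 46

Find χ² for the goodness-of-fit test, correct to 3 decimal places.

47.243

Ratio total = 18. Expected counts: 126×2/18 = 14, 126×5/18 = 35, 126×6/18 = 42, 126×2/18 = 14, 126×3/18 = 21.
cat         O        E   (O−E)²/E
type 1      1       14    12.0714
type 2     39       35     0.4571
type 3     32       42     2.3810
type 4      8       14     2.5714
type 5     46       21    29.7619
Sum = 47.243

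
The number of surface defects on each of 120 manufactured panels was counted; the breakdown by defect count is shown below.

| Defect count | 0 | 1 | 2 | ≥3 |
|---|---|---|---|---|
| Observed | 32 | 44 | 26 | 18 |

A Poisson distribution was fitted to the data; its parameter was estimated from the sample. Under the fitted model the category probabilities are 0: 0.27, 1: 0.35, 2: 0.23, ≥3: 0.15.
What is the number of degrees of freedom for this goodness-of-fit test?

2

There are k = 4 categories and 1 parameter estimated from the data, so df = 4 − 1 − 1 = 2.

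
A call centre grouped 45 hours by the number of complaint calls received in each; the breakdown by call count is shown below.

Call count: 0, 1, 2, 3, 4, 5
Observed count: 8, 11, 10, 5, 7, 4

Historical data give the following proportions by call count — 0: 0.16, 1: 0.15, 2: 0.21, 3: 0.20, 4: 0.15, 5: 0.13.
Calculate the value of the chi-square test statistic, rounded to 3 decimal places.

5.169

Expected counts E_i = n·p_i: 45×0.16 = 7.2, 45×0.15 = 6.75, 45×0.21 = 9.45, 45×0.20 = 9, 45×0.15 = 6.75, 45×0.13 = 5.85.
0: (8 − 7.2)²/7.2 = 0.64/7.2 = 0.0889
1: (11 − 6.75)²/6.75 = 18.0625/6.75 = 2.6759
2: (10 − 9.45)²/9.45 = 0.3025/9.45 = 0.0320
3: (5 − 9)²/9 = 16/9 = 1.7778
4: (7 − 6.75)²/6.75 = 0.0625/6.75 = 0.0093
5: (4 − 5.85)²/5.85 = 3.4225/5.85 = 0.5850
Sum = 5.169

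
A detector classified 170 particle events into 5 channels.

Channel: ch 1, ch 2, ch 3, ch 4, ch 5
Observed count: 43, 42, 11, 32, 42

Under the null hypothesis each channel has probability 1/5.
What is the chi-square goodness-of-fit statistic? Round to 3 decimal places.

21.824

Expected count for each of the 5 categories: 170/5 = 34.
ch 1: (43 − 34)²/34 = 81/34 = 2.3824
ch 2: (42 − 34)²/34 = 64/34 = 1.8824
ch 3: (11 − 34)²/34 = 529/34 = 15.5588
ch 4: (32 − 34)²/34 = 4/34 = 0.1176
ch 5: (42 − 34)²/34 = 64/34 = 1.8824
Sum = 21.824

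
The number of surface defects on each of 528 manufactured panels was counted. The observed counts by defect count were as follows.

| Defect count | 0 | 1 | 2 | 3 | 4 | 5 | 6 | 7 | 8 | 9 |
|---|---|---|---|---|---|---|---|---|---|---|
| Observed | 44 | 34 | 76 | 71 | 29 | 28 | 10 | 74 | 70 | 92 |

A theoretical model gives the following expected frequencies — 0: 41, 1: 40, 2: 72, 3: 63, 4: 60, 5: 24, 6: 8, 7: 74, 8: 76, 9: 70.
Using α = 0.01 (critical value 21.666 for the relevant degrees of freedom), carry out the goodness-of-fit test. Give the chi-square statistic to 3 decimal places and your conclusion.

26.929; reject

0: (44 − 41)²/41 = 9/41 = 0.2195
1: (34 − 40)²/40 = 36/40 = 0.9000
2: (76 − 72)²/72 = 16/72 = 0.2222
3: (71 − 63)²/63 = 64/63 = 1.0159
4: (29 − 60)²/60 = 961/60 = 16.0167
5: (28 − 24)²/24 = 16/24 = 0.6667
6: (10 − 8)²/8 = 4/8 = 0.5000
7: (74 − 74)²/74 = 0/74 = 0.0000
8: (70 − 76)²/76 = 36/76 = 0.4737
9: (92 − 70)²/70 = 484/70 = 6.9143
Sum = 26.929
df = 9. Since 26.929 > 21.666, we reject H₀.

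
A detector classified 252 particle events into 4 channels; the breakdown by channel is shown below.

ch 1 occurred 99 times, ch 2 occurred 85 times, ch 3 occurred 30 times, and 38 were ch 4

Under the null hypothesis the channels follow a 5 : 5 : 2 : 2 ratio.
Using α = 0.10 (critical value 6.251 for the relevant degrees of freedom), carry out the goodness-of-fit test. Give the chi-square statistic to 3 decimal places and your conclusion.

Ratio total = 14. Expected counts: 252×5/14 = 90, 252×5/14 = 90, 252×2/14 = 36, 252×2/14 = 36.
cat         O        E   (O−E)²/E
ch 1       99       90     0.9000
ch 2       85       90     0.2778
ch 3       30       36     1.0000
ch 4       38       36     0.1111
Sum = 2.289
df = 3. Since 2.289 < 6.251, we do not reject H₀.

2.289; do not reject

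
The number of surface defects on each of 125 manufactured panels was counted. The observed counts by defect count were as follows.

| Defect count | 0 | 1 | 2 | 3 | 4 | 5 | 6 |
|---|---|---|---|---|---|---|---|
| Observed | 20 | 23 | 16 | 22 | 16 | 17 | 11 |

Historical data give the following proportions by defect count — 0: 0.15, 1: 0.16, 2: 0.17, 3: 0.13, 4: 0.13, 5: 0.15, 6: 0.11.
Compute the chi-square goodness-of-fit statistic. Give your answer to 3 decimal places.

Expected counts E_i = n·p_i: 125×0.15 = 18.75, 125×0.16 = 20, 125×0.17 = 21.25, 125×0.13 = 16.25, 125×0.13 = 16.25, 125×0.15 = 18.75, 125×0.11 = 13.75.
χ² = (20−18.75)²/18.75 + (23−20)²/20 + (16−21.25)²/21.25 + (22−16.25)²/16.25 + (16−16.25)²/16.25 + (17−18.75)²/18.75 + (11−13.75)²/13.75
   = 0.0833 + 0.4500 + 1.2971 + 2.0346 + 0.0038 + 0.1633 + 0.5500
Sum = 4.582

4.582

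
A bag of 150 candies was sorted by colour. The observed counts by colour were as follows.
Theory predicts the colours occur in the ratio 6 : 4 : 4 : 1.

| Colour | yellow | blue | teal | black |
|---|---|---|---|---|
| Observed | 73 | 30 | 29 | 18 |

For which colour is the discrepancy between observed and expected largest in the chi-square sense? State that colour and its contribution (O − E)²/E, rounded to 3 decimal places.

black, 6.400

Ratio total = 15. Expected counts: 150×6/15 = 60, 150×4/15 = 40, 150×4/15 = 40, 150×1/15 = 10.
cat         O        E   (O−E)²/E
yellow     73       60     2.8167
blue       30       40     2.5000
teal       29       40     3.0250
black      18       10     6.4000
The largest term is for black: 6.400.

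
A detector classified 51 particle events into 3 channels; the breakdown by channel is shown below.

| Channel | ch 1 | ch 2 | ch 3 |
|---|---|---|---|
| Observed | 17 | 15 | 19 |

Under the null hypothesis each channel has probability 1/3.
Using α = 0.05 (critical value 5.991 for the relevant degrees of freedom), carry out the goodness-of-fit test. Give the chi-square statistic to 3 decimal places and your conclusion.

Expected count for each of the 3 categories: 51/3 = 17.
χ² = (17−17)²/17 + (15−17)²/17 + (19−17)²/17
   = 0.0000 + 0.2353 + 0.2353
Sum = 0.471
df = 2. Since 0.471 < 5.991, we do not reject H₀.

0.471; do not reject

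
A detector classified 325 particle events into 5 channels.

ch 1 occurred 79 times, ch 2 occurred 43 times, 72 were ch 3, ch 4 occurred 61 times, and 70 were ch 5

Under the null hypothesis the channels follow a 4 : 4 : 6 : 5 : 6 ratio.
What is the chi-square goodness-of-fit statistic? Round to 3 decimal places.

17.105

Ratio total = 25. Expected counts: 325×4/25 = 52, 325×4/25 = 52, 325×6/25 = 78, 325×5/25 = 65, 325×6/25 = 78.
χ² = (79−52)²/52 + (43−52)²/52 + (72−78)²/78 + (61−65)²/65 + (70−78)²/78
   = 14.0192 + 1.5577 + 0.4615 + 0.2462 + 0.8205
Sum = 17.105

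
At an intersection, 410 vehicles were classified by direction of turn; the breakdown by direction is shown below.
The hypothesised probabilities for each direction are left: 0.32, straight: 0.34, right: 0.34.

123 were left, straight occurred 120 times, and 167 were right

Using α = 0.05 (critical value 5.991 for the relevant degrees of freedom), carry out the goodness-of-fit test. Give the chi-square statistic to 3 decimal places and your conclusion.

8.677; reject

Expected counts E_i = n·p_i: 410×0.32 = 131.2, 410×0.34 = 139.4, 410×0.34 = 139.4.
cat           O        E   (O−E)²/E
left        123    131.2     0.5125
straight    120    139.4     2.6999
right       167    139.4     5.4646
Sum = 8.677
df = 2. Since 8.677 > 5.991, we reject H₀.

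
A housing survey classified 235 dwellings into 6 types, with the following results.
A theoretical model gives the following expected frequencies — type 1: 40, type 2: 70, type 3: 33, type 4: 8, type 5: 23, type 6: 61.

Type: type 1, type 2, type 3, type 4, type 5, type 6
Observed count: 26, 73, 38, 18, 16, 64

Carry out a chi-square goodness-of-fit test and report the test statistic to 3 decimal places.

χ² = (26−40)²/40 + (73−70)²/70 + (38−33)²/33 + (18−8)²/8 + (16−23)²/23 + (64−61)²/61
   = 4.9000 + 0.1286 + 0.7576 + 12.5000 + 2.1304 + 0.1475
Sum = 20.564

20.564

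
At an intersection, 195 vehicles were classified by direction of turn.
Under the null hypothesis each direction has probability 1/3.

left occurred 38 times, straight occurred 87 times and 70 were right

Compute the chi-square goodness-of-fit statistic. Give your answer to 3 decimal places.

19.046

Expected count for each of the 3 categories: 195/3 = 65.
left: (38 − 65)²/65 = 729/65 = 11.2154
straight: (87 − 65)²/65 = 484/65 = 7.4462
right: (70 − 65)²/65 = 25/65 = 0.3846
Sum = 19.046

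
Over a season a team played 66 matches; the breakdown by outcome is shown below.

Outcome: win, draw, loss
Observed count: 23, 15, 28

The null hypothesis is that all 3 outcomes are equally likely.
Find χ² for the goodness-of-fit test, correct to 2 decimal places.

3.91

Under H₀ each category has probability 1/3, so each expected count is 66/3 = 22.
win: (23 − 22)²/22 = 1/22 = 0.045
draw: (15 − 22)²/22 = 49/22 = 2.227
loss: (28 − 22)²/22 = 36/22 = 1.636
Sum = 3.91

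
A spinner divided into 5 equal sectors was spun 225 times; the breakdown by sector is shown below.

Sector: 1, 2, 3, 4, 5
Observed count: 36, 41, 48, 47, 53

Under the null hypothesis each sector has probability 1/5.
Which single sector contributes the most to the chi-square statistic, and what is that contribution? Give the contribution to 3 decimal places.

1, 1.800

Under H₀ each category has probability 1/5, so each expected count is 225/5 = 45.
cat         O        E   (O−E)²/E
1          36       45     1.8000
2          41       45     0.3556
3          48       45     0.2000
4          47       45     0.0889
5          53       45     1.4222
The largest term is for 1: 1.800.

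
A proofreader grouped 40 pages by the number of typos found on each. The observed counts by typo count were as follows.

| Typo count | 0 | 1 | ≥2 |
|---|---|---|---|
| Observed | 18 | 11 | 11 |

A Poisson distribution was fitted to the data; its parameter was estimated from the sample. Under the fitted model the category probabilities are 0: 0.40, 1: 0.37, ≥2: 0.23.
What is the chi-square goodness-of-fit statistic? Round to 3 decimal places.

Expected counts E_i = n·p_i: 40×0.40 = 16, 40×0.37 = 14.8, 40×0.23 = 9.2.
χ² = (18−16)²/16 + (11−14.8)²/14.8 + (11−9.2)²/9.2
   = 0.2500 + 0.9757 + 0.3522
Sum = 1.578

1.578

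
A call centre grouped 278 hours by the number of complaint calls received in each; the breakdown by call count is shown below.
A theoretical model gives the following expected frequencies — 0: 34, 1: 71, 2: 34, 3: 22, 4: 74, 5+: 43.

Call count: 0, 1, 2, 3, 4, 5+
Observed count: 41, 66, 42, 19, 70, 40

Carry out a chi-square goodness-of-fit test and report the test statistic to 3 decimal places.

4.510

χ² = (41−34)²/34 + (66−71)²/71 + (42−34)²/34 + (19−22)²/22 + (70−74)²/74 + (40−43)²/43
   = 1.4412 + 0.3521 + 1.8824 + 0.4091 + 0.2162 + 0.2093
Sum = 4.510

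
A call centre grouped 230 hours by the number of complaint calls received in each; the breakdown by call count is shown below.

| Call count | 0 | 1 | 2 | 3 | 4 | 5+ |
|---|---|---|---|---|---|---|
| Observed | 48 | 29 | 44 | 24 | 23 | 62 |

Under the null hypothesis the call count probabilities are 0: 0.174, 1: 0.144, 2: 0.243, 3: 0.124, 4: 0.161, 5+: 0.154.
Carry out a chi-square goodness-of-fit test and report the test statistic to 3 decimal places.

30.612

Expected counts E_i = n·p_i: 230×0.174 = 40.02, 230×0.144 = 33.12, 230×0.243 = 55.89, 230×0.124 = 28.52, 230×0.161 = 37.03, 230×0.154 = 35.42.
0: (48 − 40.02)²/40.02 = 63.6804/40.02 = 1.5912
1: (29 − 33.12)²/33.12 = 16.9744/33.12 = 0.5125
2: (44 − 55.89)²/55.89 = 141.3721/55.89 = 2.5295
3: (24 − 28.52)²/28.52 = 20.4304/28.52 = 0.7164
4: (23 − 37.03)²/37.03 = 196.8409/37.03 = 5.3157
5+: (62 − 35.42)²/35.42 = 706.4964/35.42 = 19.9463
Sum = 30.612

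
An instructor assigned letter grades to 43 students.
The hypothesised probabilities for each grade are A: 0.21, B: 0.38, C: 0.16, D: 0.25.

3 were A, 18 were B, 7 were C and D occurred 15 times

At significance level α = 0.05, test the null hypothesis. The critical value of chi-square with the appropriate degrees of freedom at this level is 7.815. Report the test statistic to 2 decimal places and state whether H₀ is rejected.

Expected counts E_i = n·p_i: 43×0.21 = 9.03, 43×0.38 = 16.34, 43×0.16 = 6.88, 43×0.25 = 10.75.
A: (3 − 9.03)²/9.03 = 36.3609/9.03 = 4.027
B: (18 − 16.34)²/16.34 = 2.7556/16.34 = 0.169
C: (7 − 6.88)²/6.88 = 0.0144/6.88 = 0.002
D: (15 − 10.75)²/10.75 = 18.0625/10.75 = 1.680
Sum = 5.88
df = 3. Since 5.88 < 7.815, we do not reject H₀.

5.88; do not reject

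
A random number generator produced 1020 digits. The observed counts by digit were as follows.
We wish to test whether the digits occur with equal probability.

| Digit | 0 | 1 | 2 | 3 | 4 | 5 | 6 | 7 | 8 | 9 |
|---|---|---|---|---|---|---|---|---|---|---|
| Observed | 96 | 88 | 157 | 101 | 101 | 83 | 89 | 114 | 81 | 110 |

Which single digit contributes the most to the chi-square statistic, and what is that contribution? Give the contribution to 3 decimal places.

Under H₀ each category has probability 1/10, so each expected count is 1020/10 = 102.
0: (96 − 102)²/102 = 36/102 = 0.3529
1: (88 − 102)²/102 = 196/102 = 1.9216
2: (157 − 102)²/102 = 3025/102 = 29.6569
3: (101 − 102)²/102 = 1/102 = 0.0098
4: (101 − 102)²/102 = 1/102 = 0.0098
5: (83 − 102)²/102 = 361/102 = 3.5392
6: (89 − 102)²/102 = 169/102 = 1.6569
7: (114 − 102)²/102 = 144/102 = 1.4118
8: (81 − 102)²/102 = 441/102 = 4.3235
9: (110 − 102)²/102 = 64/102 = 0.6275
The largest term is for 2: 29.657.

2, 29.657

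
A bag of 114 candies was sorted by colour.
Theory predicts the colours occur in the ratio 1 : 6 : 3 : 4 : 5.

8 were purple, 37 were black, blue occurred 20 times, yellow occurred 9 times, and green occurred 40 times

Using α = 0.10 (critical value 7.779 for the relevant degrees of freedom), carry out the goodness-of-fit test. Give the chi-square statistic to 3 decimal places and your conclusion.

13.625; reject

Ratio total = 19. Expected counts: 114×1/19 = 6, 114×6/19 = 36, 114×3/19 = 18, 114×4/19 = 24, 114×5/19 = 30.
cat         O        E   (O−E)²/E
purple      8        6     0.6667
black      37       36     0.0278
blue       20       18     0.2222
yellow      9       24     9.3750
green      40       30     3.3333
Sum = 13.625
df = 4. Since 13.625 > 7.779, we reject H₀.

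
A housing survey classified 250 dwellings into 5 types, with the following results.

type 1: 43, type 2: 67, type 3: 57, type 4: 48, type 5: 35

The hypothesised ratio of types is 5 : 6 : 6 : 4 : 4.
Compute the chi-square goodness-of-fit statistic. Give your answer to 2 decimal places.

Ratio total = 25. Expected counts: 250×5/25 = 50, 250×6/25 = 60, 250×6/25 = 60, 250×4/25 = 40, 250×4/25 = 40.
type 1: (43 − 50)²/50 = 49/50 = 0.980
type 2: (67 − 60)²/60 = 49/60 = 0.817
type 3: (57 − 60)²/60 = 9/60 = 0.150
type 4: (48 − 40)²/40 = 64/40 = 1.600
type 5: (35 − 40)²/40 = 25/40 = 0.625
Sum = 4.17

4.17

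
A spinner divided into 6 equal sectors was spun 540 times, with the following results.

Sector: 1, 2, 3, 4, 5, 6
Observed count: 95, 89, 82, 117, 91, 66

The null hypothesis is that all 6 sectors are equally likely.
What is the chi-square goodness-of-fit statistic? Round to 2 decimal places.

Under H₀ each category has probability 1/6, so each expected count is 540/6 = 90.
χ² = (95−90)²/90 + (89−90)²/90 + (82−90)²/90 + (117−90)²/90 + (91−90)²/90 + (66−90)²/90
   = 0.278 + 0.011 + 0.711 + 8.100 + 0.011 + 6.400
Sum = 15.51

15.51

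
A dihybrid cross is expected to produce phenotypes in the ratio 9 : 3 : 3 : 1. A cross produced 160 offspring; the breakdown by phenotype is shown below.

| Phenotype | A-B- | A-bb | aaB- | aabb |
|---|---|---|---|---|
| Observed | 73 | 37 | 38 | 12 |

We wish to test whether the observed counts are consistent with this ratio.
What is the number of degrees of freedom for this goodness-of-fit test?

There are k = 4 categories and no parameters were estimated from the data, so df = 4 − 1 = 3.

3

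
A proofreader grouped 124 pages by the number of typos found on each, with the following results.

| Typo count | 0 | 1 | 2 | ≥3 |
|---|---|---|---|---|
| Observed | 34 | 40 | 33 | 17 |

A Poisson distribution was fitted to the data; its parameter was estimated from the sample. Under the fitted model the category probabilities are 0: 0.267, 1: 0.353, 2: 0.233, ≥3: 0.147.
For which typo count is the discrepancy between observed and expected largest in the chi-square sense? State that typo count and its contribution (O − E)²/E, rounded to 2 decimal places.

2, 0.58

Expected counts E_i = n·p_i: 124×0.267 = 33.108, 124×0.353 = 43.772, 124×0.233 = 28.892, 124×0.147 = 18.228.
cat         O        E   (O−E)²/E
0          34   33.108      0.024
1          40   43.772      0.325
2          33   28.892      0.584
≥3         17   18.228      0.083
The largest term is for 2: 0.58.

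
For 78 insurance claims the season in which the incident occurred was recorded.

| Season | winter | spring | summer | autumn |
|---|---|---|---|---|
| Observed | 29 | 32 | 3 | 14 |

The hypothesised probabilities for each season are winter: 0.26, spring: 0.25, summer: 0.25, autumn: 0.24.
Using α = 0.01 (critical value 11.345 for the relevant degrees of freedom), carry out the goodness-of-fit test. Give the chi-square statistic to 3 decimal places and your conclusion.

Expected counts E_i = n·p_i: 78×0.26 = 20.28, 78×0.25 = 19.5, 78×0.25 = 19.5, 78×0.24 = 18.72.
χ² = (29−20.28)²/20.28 + (32−19.5)²/19.5 + (3−19.5)²/19.5 + (14−18.72)²/18.72
   = 3.7494 + 8.0128 + 13.9615 + 1.1901
Sum = 26.914
df = 3. Since 26.914 > 11.345, we reject H₀.

26.914; reject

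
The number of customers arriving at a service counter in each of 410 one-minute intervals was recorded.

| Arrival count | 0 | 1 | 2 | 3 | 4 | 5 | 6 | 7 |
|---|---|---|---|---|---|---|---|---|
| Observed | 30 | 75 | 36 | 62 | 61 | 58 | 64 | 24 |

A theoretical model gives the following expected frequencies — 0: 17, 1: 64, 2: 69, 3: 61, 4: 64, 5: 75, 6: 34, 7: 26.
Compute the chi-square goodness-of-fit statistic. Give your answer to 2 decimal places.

58.25

0: (30 − 17)²/17 = 169/17 = 9.941
1: (75 − 64)²/64 = 121/64 = 1.891
2: (36 − 69)²/69 = 1089/69 = 15.783
3: (62 − 61)²/61 = 1/61 = 0.016
4: (61 − 64)²/64 = 9/64 = 0.141
5: (58 − 75)²/75 = 289/75 = 3.853
6: (64 − 34)²/34 = 900/34 = 26.471
7: (24 − 26)²/26 = 4/26 = 0.154
Sum = 58.25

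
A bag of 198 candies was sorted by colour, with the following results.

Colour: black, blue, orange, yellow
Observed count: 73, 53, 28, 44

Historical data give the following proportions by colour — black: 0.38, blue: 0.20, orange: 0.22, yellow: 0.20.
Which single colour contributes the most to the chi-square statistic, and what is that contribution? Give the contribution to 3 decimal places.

Expected counts E_i = n·p_i: 198×0.38 = 75.24, 198×0.20 = 39.6, 198×0.22 = 43.56, 198×0.20 = 39.6.
cat         O        E   (O−E)²/E
black      73    75.24     0.0667
blue       53     39.6     4.5343
orange     28    43.56     5.5582
yellow     44     39.6     0.4889
The largest term is for orange: 5.558.

orange, 5.558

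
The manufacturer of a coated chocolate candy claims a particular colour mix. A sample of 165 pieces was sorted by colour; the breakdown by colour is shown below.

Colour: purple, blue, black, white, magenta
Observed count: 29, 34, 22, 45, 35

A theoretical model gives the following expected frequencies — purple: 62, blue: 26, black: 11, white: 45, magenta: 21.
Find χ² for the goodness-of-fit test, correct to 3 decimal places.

40.359

cat          O        E   (O−E)²/E
purple      29       62    17.5645
blue        34       26     2.4615
black       22       11    11.0000
white       45       45     0.0000
magenta     35       21     9.3333
Sum = 40.359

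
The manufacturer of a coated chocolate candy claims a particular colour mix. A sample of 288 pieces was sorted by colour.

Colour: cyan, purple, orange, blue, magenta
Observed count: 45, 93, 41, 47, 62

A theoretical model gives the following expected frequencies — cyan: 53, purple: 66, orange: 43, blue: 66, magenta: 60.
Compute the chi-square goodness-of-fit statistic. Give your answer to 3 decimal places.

17.882

cyan: (45 − 53)²/53 = 64/53 = 1.2075
purple: (93 − 66)²/66 = 729/66 = 11.0455
orange: (41 − 43)²/43 = 4/43 = 0.0930
blue: (47 − 66)²/66 = 361/66 = 5.4697
magenta: (62 − 60)²/60 = 4/60 = 0.0667
Sum = 17.882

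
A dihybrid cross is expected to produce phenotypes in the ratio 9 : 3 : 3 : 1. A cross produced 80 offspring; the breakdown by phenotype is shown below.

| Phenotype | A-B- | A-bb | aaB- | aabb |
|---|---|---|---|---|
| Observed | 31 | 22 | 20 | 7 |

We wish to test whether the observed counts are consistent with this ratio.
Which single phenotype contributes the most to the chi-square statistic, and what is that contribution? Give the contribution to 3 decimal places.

Ratio total = 16. Expected counts: 80×9/16 = 45, 80×3/16 = 15, 80×3/16 = 15, 80×1/16 = 5.
χ² = (31−45)²/45 + (22−15)²/15 + (20−15)²/15 + (7−5)²/5
   = 4.3556 + 3.2667 + 1.6667 + 0.8000
The largest term is for A-B-: 4.356.

A-B-, 4.356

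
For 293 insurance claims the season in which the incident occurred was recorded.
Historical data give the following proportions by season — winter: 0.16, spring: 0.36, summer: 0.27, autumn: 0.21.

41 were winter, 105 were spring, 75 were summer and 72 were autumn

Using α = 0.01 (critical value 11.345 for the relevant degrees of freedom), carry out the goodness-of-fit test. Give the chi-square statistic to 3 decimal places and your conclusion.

2.735; do not reject

Expected counts E_i = n·p_i: 293×0.16 = 46.88, 293×0.36 = 105.48, 293×0.27 = 79.11, 293×0.21 = 61.53.
cat         O        E   (O−E)²/E
winter     41    46.88     0.7375
spring    105   105.48     0.0022
summer     75    79.11     0.2135
autumn     72    61.53     1.7816
Sum = 2.735
df = 3. Since 2.735 < 11.345, we do not reject H₀.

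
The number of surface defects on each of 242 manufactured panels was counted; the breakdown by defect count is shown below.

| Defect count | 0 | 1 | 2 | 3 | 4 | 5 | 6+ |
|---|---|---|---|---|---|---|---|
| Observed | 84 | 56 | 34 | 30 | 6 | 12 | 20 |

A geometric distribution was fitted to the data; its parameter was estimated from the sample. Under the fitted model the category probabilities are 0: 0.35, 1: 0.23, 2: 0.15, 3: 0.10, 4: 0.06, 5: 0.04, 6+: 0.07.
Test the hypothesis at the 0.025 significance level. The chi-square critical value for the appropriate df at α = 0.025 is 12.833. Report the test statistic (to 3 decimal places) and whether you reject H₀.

Expected counts E_i = n·p_i: 242×0.35 = 84.7, 242×0.23 = 55.66, 242×0.15 = 36.3, 242×0.10 = 24.2, 242×0.06 = 14.52, 242×0.04 = 9.68, 242×0.07 = 16.94.
cat         O        E   (O−E)²/E
0          84     84.7     0.0058
1          56    55.66     0.0021
2          34     36.3     0.1457
3          30     24.2     1.3901
4           6    14.52     4.9993
5          12     9.68     0.5560
6+         20    16.94     0.5528
Sum = 7.652
df = 5. Since 7.652 < 12.833, we do not reject H₀.

7.652; do not reject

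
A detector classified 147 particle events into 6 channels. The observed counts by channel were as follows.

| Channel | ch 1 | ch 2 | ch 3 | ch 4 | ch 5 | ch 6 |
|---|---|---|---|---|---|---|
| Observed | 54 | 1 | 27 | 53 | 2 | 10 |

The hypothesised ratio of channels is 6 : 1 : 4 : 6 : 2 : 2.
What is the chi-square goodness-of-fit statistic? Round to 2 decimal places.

Ratio total = 21. Expected counts: 147×6/21 = 42, 147×1/21 = 7, 147×4/21 = 28, 147×6/21 = 42, 147×2/21 = 14, 147×2/21 = 14.
ch 1: (54 − 42)²/42 = 144/42 = 3.429
ch 2: (1 − 7)²/7 = 36/7 = 5.143
ch 3: (27 − 28)²/28 = 1/28 = 0.036
ch 4: (53 − 42)²/42 = 121/42 = 2.881
ch 5: (2 − 14)²/14 = 144/14 = 10.286
ch 6: (10 − 14)²/14 = 16/14 = 1.143
Sum = 22.92

22.92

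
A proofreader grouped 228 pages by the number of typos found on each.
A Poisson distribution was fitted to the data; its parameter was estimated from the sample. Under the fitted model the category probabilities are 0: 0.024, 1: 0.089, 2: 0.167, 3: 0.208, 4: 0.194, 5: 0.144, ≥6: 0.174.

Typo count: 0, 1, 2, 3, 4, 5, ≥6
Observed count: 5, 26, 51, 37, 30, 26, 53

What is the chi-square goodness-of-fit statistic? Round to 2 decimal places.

Expected counts E_i = n·p_i: 228×0.024 = 5.472, 228×0.089 = 20.292, 228×0.167 = 38.076, 228×0.208 = 47.424, 228×0.194 = 44.232, 228×0.144 = 32.832, 228×0.174 = 39.672.
cat         O        E   (O−E)²/E
0           5    5.472      0.041
1          26   20.292      1.606
2          51   38.076      4.387
3          37   47.424      2.291
4          30   44.232      4.579
5          26   32.832      1.422
≥6         53   39.672      4.478
Sum = 18.80

18.80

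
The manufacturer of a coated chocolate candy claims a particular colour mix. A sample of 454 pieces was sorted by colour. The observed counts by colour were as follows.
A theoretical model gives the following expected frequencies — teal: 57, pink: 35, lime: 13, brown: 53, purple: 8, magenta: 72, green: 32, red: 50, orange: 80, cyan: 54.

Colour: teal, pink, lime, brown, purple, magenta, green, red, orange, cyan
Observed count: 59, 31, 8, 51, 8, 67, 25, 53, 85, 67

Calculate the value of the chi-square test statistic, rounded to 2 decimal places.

8.03

teal: (59 − 57)²/57 = 4/57 = 0.070
pink: (31 − 35)²/35 = 16/35 = 0.457
lime: (8 − 13)²/13 = 25/13 = 1.923
brown: (51 − 53)²/53 = 4/53 = 0.075
purple: (8 − 8)²/8 = 0/8 = 0.000
magenta: (67 − 72)²/72 = 25/72 = 0.347
green: (25 − 32)²/32 = 49/32 = 1.531
red: (53 − 50)²/50 = 9/50 = 0.180
orange: (85 − 80)²/80 = 25/80 = 0.313
cyan: (67 − 54)²/54 = 169/54 = 3.130
Sum = 8.03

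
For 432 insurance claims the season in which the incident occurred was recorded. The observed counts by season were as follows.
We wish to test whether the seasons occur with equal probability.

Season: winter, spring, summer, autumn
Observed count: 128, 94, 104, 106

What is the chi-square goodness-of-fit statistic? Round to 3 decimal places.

5.704

Expected count for each of the 4 categories: 432/4 = 108.
cat         O        E   (O−E)²/E
winter    128      108     3.7037
spring     94      108     1.8148
summer    104      108     0.1481
autumn    106      108     0.0370
Sum = 5.704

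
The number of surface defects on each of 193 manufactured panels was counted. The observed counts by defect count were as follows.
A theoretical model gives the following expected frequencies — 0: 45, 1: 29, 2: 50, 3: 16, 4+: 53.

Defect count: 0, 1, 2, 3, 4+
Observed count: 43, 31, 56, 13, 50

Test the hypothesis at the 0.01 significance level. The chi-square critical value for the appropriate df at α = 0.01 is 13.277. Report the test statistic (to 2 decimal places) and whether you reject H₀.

1.68; do not reject

cat         O        E   (O−E)²/E
0          43       45      0.089
1          31       29      0.138
2          56       50      0.720
3          13       16      0.563
4+         50       53      0.170
Sum = 1.68
df = 4. Since 1.68 < 13.277, we do not reject H₀.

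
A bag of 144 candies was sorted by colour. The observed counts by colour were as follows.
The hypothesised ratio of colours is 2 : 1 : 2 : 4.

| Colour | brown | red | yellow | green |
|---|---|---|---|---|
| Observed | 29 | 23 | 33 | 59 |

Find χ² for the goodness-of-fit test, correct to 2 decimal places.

3.77

Ratio total = 9. Expected counts: 144×2/9 = 32, 144×1/9 = 16, 144×2/9 = 32, 144×4/9 = 64.
brown: (29 − 32)²/32 = 9/32 = 0.281
red: (23 − 16)²/16 = 49/16 = 3.063
yellow: (33 − 32)²/32 = 1/32 = 0.031
green: (59 − 64)²/64 = 25/64 = 0.391
Sum = 3.77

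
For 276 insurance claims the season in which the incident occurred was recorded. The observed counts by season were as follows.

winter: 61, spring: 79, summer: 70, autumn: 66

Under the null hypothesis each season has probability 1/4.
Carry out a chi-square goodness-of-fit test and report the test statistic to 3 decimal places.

2.522

Expected count for each of the 4 categories: 276/4 = 69.
cat         O        E   (O−E)²/E
winter     61       69     0.9275
spring     79       69     1.4493
summer     70       69     0.0145
autumn     66       69     0.1304
Sum = 2.522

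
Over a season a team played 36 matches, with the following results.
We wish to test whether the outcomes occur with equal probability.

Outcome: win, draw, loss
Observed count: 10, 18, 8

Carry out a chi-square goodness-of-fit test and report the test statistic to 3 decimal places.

4.667

Expected count for each of the 3 categories: 36/3 = 12.
χ² = (10−12)²/12 + (18−12)²/12 + (8−12)²/12
   = 0.3333 + 3.0000 + 1.3333
Sum = 4.667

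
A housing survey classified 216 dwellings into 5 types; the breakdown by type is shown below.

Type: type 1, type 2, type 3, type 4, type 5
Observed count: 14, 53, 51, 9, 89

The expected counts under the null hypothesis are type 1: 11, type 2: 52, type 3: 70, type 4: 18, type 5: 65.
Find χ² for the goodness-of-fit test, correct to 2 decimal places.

19.36

cat         O        E   (O−E)²/E
type 1     14       11      0.818
type 2     53       52      0.019
type 3     51       70      5.157
type 4      9       18      4.500
type 5     89       65      8.862
Sum = 19.36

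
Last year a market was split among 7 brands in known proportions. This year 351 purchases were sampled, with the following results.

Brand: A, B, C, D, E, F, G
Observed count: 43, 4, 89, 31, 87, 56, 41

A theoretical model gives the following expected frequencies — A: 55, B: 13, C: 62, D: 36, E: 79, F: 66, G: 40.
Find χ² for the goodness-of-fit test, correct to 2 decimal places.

23.65

A: (43 − 55)²/55 = 144/55 = 2.618
B: (4 − 13)²/13 = 81/13 = 6.231
C: (89 − 62)²/62 = 729/62 = 11.758
D: (31 − 36)²/36 = 25/36 = 0.694
E: (87 − 79)²/79 = 64/79 = 0.810
F: (56 − 66)²/66 = 100/66 = 1.515
G: (41 − 40)²/40 = 1/40 = 0.025
Sum = 23.65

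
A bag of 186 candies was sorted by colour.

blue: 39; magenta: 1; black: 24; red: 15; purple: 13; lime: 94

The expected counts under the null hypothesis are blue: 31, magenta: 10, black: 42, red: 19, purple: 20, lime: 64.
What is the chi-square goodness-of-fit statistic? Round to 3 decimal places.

χ² = (39−31)²/31 + (1−10)²/10 + (24−42)²/42 + (15−19)²/19 + (13−20)²/20 + (94−64)²/64
   = 2.0645 + 8.1000 + 7.7143 + 0.8421 + 2.4500 + 14.0625
Sum = 35.233

35.233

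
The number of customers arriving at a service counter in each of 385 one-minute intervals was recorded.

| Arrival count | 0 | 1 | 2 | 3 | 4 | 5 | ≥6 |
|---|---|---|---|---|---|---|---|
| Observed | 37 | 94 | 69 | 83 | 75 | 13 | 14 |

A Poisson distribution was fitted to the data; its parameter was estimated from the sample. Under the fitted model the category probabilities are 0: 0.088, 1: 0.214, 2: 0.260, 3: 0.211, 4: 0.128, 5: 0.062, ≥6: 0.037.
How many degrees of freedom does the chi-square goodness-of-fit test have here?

There are k = 7 categories and 1 parameter estimated from the data, so df = 7 − 1 − 1 = 5.

5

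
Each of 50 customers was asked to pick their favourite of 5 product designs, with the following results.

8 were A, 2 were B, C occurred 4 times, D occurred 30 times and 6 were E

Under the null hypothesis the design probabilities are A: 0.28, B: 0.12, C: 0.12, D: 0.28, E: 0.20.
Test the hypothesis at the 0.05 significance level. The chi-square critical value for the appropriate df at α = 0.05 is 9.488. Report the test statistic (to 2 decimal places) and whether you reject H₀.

25.79; reject

Expected counts E_i = n·p_i: 50×0.28 = 14, 50×0.12 = 6, 50×0.12 = 6, 50×0.28 = 14, 50×0.20 = 10.
χ² = (8−14)²/14 + (2−6)²/6 + (4−6)²/6 + (30−14)²/14 + (6−10)²/10
   = 2.571 + 2.667 + 0.667 + 18.286 + 1.600
Sum = 25.79
df = 4. Since 25.79 > 9.488, we reject H₀.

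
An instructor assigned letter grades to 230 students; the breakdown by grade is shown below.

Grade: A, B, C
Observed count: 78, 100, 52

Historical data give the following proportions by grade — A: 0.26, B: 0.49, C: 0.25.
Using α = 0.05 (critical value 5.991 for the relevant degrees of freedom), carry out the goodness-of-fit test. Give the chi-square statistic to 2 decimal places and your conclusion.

Expected counts E_i = n·p_i: 230×0.26 = 59.8, 230×0.49 = 112.7, 230×0.25 = 57.5.
cat         O        E   (O−E)²/E
A          78     59.8      5.539
B         100    112.7      1.431
C          52     57.5      0.526
Sum = 7.50
df = 2. Since 7.50 > 5.991, we reject H₀.

7.50; reject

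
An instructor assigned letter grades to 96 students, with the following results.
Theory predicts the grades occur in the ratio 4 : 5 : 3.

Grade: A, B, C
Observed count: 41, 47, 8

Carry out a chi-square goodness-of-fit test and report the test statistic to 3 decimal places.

14.423

Ratio total = 12. Expected counts: 96×4/12 = 32, 96×5/12 = 40, 96×3/12 = 24.
cat         O        E   (O−E)²/E
A          41       32     2.5313
B          47       40     1.2250
C           8       24    10.6667
Sum = 14.423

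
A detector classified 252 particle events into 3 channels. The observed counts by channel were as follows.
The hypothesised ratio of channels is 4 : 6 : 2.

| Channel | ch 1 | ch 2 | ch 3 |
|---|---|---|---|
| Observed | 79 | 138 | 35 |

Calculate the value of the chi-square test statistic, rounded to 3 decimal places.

Ratio total = 12. Expected counts: 252×4/12 = 84, 252×6/12 = 126, 252×2/12 = 42.
ch 1: (79 − 84)²/84 = 25/84 = 0.2976
ch 2: (138 − 126)²/126 = 144/126 = 1.1429
ch 3: (35 − 42)²/42 = 49/42 = 1.1667
Sum = 2.607

2.607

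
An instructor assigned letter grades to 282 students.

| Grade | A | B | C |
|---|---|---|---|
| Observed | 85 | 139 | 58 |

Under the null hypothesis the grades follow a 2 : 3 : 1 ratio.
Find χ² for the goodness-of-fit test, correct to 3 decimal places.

Ratio total = 6. Expected counts: 282×2/6 = 94, 282×3/6 = 141, 282×1/6 = 47.
χ² = (85−94)²/94 + (139−141)²/141 + (58−47)²/47
   = 0.8617 + 0.0284 + 2.5745
Sum = 3.465

3.465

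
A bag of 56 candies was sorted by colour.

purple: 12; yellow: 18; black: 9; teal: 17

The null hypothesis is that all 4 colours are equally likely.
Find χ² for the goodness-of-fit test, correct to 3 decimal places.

3.857

Expected count for each of the 4 categories: 56/4 = 14.
χ² = (12−14)²/14 + (18−14)²/14 + (9−14)²/14 + (17−14)²/14
   = 0.2857 + 1.1429 + 1.7857 + 0.6429
Sum = 3.857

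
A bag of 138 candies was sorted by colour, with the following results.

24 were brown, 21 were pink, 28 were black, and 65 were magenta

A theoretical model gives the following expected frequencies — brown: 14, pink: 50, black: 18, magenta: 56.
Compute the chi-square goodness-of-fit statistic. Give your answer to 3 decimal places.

30.965

χ² = (24−14)²/14 + (21−50)²/50 + (28−18)²/18 + (65−56)²/56
   = 7.1429 + 16.8200 + 5.5556 + 1.4464
Sum = 30.965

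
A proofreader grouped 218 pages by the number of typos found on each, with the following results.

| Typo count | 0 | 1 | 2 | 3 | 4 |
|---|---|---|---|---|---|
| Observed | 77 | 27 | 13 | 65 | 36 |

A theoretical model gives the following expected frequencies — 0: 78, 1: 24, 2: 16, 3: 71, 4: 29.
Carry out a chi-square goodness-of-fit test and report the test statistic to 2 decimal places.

χ² = (77−78)²/78 + (27−24)²/24 + (13−16)²/16 + (65−71)²/71 + (36−29)²/29
   = 0.013 + 0.375 + 0.563 + 0.507 + 1.690
Sum = 3.15

3.15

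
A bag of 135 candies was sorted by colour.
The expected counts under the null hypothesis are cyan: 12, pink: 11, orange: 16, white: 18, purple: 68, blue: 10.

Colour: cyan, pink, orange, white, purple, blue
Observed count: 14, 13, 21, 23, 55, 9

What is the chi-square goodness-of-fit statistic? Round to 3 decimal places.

cyan: (14 − 12)²/12 = 4/12 = 0.3333
pink: (13 − 11)²/11 = 4/11 = 0.3636
orange: (21 − 16)²/16 = 25/16 = 1.5625
white: (23 − 18)²/18 = 25/18 = 1.3889
purple: (55 − 68)²/68 = 169/68 = 2.4853
blue: (9 − 10)²/10 = 1/10 = 0.1000
Sum = 6.234

6.234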